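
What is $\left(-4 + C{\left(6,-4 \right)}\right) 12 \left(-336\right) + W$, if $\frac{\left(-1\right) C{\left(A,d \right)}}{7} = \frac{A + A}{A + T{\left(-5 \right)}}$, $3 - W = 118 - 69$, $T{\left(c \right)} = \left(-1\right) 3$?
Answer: $128978$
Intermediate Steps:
$T{\left(c \right)} = -3$
$W = -46$ ($W = 3 - \left(118 - 69\right) = 3 - 49 = -46$)
$C{\left(A,d \right)} = - \frac{14 A}{-3 + A}$ ($C{\left(A,d \right)} = - 7 \frac{A + A}{A - 3} = - 7 \frac{2 A}{-3 + A} = - \frac{14 A}{-3 + A}$)
$\left(-4 + C{\left(6,-4 \right)}\right) 12 \left(-336\right) + W = \left(-4 - \frac{84}{-3 + 6}\right) 12 \left(-336\right) - 46 = \left(-4 - \frac{84}{3}\right) 12 \left(-336\right) - 46 = \left(-4 - 84 \cdot \frac{1}{3}\right) 12 \left(-336\right) - 46 = \left(-4 - 28\right) 12 \left(-336\right) - 46 = \left(-32\right) 12 \left(-336\right) - 46 = \left(-384\right) \left(-336\right) - 46 = 129024 - 46 = 128978$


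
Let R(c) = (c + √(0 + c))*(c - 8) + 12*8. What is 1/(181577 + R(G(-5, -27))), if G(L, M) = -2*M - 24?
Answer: 182333/33245308369 - 22*√30/33245308369 ≈ 5.4808e-6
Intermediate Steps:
G(L, M) = -24 - 2*M
R(c) = 96 + (-8 + c)*(c + √c) (R(c) = (c + √c)*(-8 + c) + 96 = (-8 + c)*(c + √c) + 96 = 96 + (-8 + c)*(c + √c))
1/(181577 + R(G(-5, -27))) = 1/(181577 + (96 + (-24 - 2*(-27))² + (-24 - 2*(-27))^(3/2) - 8*(-24 - 2*(-27)) - 8*√(-24 - 2*(-27)))) = 1/(181577 + (96 + (-24 + 54)² + (-24 + 54)^(3/2) - 8*(-24 + 54) - 8*√(-24 + 54))) = 1/(181577 + (96 + 30² + 30^(3/2) - 8*30 - 8*√30)) = 1/(181577 + (96 + 900 + 30*√30 - 240 - 8*√30)) = 1/(181577 + (756 + 22*√30)) = 1/(182333 + 22*√30)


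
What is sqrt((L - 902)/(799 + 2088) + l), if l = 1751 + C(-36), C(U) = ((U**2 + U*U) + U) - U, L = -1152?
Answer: sqrt(36191971869)/2887 ≈ 65.896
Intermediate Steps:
C(U) = 2*U**2 (C(U) = ((U**2 + U**2) + U) - U = (2*U**2 + U) - U = (U + 2*U**2) - U = 2*U**2)
l = 4343 (l = 1751 + 2*(-36)**2 = 1751 + 2*1296 = 1751 + 2592 = 4343)
sqrt((L - 902)/(799 + 2088) + l) = sqrt((-1152 - 902)/(799 + 2088) + 4343) = sqrt(-2054/2887 + 4343) = sqrt(12536187/2887) = sqrt(36191971869)/2887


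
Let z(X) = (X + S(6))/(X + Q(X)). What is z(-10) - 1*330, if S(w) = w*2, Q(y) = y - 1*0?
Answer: -3301/10 ≈ -330.10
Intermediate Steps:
Q(y) = y (Q(y) = y + 0 = y)
S(w) = 2*w
z(X) = (12 + X)/(2*X) (z(X) = (X + 2*6)/(X + X) = (X + 12)/((2*X)) = (12 + X)*(1/(2*X)) = (12 + X)/(2*X))
z(-10) - 1*330 = (½)*(12 - 10)/(-10) - 1*330 = (½)*(-⅒)*2 - 330 = -⅒ - 330 = -3301/10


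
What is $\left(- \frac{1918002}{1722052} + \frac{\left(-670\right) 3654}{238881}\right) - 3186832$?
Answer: $- \frac{218492904218617451}{68560917302} \approx -3.1868 \cdot 10^{6}$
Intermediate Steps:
$\left(- \frac{1918002}{1722052} + \frac{\left(-670\right) 3654}{238881}\right) - 3186832 = \left(\left(-1918002\right) \frac{1}{1722052} - \frac{816060}{79627}\right) - 3186832 = \left(- \frac{959001}{861026} - \frac{816060}{79627}\right) - 3186832 = - \frac{779011250187}{68560917302} - 3186832 = - \frac{218492904218617451}{68560917302}$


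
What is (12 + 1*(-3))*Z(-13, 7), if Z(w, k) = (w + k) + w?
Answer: -171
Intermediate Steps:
Z(w, k) = k + 2*w (Z(w, k) = (k + w) + w = k + 2*w)
(12 + 1*(-3))*Z(-13, 7) = (12 + 1*(-3))*(7 + 2*(-13)) = (12 - 3)*(7 - 26) = 9*(-19) = -171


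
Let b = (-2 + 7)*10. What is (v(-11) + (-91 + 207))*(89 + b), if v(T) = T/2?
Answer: 30719/2 ≈ 15360.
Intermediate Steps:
v(T) = T/2 (v(T) = T*(1/2) = T/2)
b = 50 (b = 5*10 = 50)
(v(-11) + (-91 + 207))*(89 + b) = ((1/2)*(-11) + (-91 + 207))*(89 + 50) = (-11/2 + 116)*139 = (221/2)*139 = 30719/2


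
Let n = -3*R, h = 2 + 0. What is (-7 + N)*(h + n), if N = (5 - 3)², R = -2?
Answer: -24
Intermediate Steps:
N = 4 (N = 2² = 4)
h = 2
n = 6 (n = -3*(-2) = 6)
(-7 + N)*(h + n) = (-7 + 4)*(2 + 6) = -3*8 = -24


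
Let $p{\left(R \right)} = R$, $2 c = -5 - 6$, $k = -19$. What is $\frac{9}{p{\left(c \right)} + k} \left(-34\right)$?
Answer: $\frac{612}{49} \approx 12.49$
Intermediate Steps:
$c = - \frac{11}{2}$ ($c = \frac{-5 - 6}{2} = \frac{1}{2} \left(-11\right) = - \frac{11}{2} \approx -5.5$)
$\frac{9}{p{\left(c \right)} + k} \left(-34\right) = \frac{9}{- \frac{11}{2} - 19} \left(-34\right) = \frac{9}{- \frac{49}{2}} \left(-34\right) = 9 \left(- \frac{2}{49}\right) \left(-34\right) = \left(- \frac{18}{49}\right) \left(-34\right) = \frac{612}{49}$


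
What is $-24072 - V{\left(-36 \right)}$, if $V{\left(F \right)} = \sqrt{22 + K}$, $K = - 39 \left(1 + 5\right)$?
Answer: $-24072 - 2 i \sqrt{53} \approx -24072.0 - 14.56 i$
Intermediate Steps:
$K = -234$ ($K = \left(-39\right) 6 = -234$)
$V{\left(F \right)} = 2 i \sqrt{53}$ ($V{\left(F \right)} = \sqrt{22 - 234} = \sqrt{-212} = 2 i \sqrt{53}$)
$-24072 - V{\left(-36 \right)} = -24072 - 2 i \sqrt{53}$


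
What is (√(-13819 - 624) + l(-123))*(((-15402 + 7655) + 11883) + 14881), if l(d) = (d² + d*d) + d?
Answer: 573077295 + 19017*I*√14443 ≈ 5.7308e+8 + 2.2854e+6*I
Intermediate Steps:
l(d) = d + 2*d² (l(d) = (d² + d²) + d = 2*d² + d = d + 2*d²)
(√(-13819 - 624) + l(-123))*(((-15402 + 7655) + 11883) + 14881) = (√(-13819 - 624) - 123*(1 + 2*(-123)))*(((-15402 + 7655) + 11883) + 14881) = (√(-14443) - 123*(1 - 246))*((-7747 + 11883) + 14881) = (I*√14443 - 123*(-245))*(4136 + 14881) = (I*√14443 + 30135)*19017 = (30135 + I*√14443)*19017 = 573077295 + 19017*I*√14443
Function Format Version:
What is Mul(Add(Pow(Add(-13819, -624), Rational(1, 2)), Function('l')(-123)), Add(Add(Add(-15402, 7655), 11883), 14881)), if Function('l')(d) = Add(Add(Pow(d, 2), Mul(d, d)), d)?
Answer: Add(573077295, Mul(19017, I, Pow(14443, Rational(1, 2)))) ≈ Add(5.7308e+8, Mul(2.2854e+6, I))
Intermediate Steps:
Function('l')(d) = Add(d, Mul(2, Pow(d, 2))) (Function('l')(d) = Add(Add(Pow(d, 2), Pow(d, 2)), d) = Add(Mul(2, Pow(d, 2)), d) = Add(d, Mul(2, Pow(d, 2))))
Mul(Add(Pow(Add(-13819, -624), Rational(1, 2)), Function('l')(-123)), Add(Add(Add(-15402, 7655), 11883), 14881)) = Mul(Add(Pow(Add(-13819, -624), Rational(1, 2)), Mul(-123, Add(1, Mul(2, -123)))), Add(Add(Add(-15402, 7655), 11883), 14881)) = Mul(Add(Pow(-14443, Rational(1, 2)), Mul(-123, Add(1, -246))), Add(Add(-7747, 11883), 14881)) = Mul(Add(Mul(I, Pow(14443, Rational(1, 2))), Mul(-123, -245)), Add(4136, 14881)) = Mul(Add(Mul(I, Pow(14443, Rational(1, 2))), 30135), 19017) = Mul(Add(30135, Mul(I, Pow(14443, Rational(1, 2)))), 19017) = Add(573077295, Mul(19017, I, Pow(14443, Rational(1, 2))))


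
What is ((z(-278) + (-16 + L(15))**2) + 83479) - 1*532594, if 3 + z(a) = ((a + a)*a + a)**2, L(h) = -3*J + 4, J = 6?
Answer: 23804955882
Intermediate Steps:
L(h) = -14 (L(h) = -3*6 + 4 = -18 + 4 = -14)
z(a) = -3 + (a + 2*a**2)**2 (z(a) = -3 + ((a + a)*a + a)**2 = -3 + ((2*a)*a + a)**2 = -3 + (2*a**2 + a)**2 = -3 + (a + 2*a**2)**2)
((z(-278) + (-16 + L(15))**2) + 83479) - 1*532594 = (((-3 + (-278)**2*(1 + 2*(-278))**2) + (-16 - 14)**2) + 83479) - 1*532594 = (((-3 + 77284*(1 - 556)**2) + (-30)**2) + 83479) - 532594 = (((-3 + 77284*(-555)**2) + 900) + 83479) - 532594 = (((-3 + 77284*308025) + 900) + 83479) - 532594 = (((-3 + 23805404100) + 900) + 83479) - 532594 = ((23805404097 + 900) + 83479) - 532594 = (23805404997 + 83479) - 532594 = 23805488476 - 532594 = 23804955882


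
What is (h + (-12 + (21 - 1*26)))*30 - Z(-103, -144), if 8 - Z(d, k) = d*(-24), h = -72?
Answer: -206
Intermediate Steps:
Z(d, k) = 8 + 24*d (Z(d, k) = 8 - d*(-24) = 8 - (-24)*d = 8 + 24*d)
(h + (-12 + (21 - 1*26)))*30 - Z(-103, -144) = (-72 + (-12 + (21 - 1*26)))*30 - (8 + 24*(-103)) = (-72 + (-12 + (21 - 26)))*30 - (8 - 2472) = (-72 + (-12 - 5))*30 - 1*(-2464) = (-72 - 17)*30 + 2464 = -89*30 + 2464 = -2670 + 2464 = -206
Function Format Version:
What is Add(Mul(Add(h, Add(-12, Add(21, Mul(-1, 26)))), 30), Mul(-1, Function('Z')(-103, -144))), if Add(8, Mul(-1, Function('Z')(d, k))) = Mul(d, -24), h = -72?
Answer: -206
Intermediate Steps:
Function('Z')(d, k) = Add(8, Mul(24, d)) (Function('Z')(d, k) = Add(8, Mul(-1, Mul(d, -24))) = Add(8, Mul(-1, Mul(-24, d))) = Add(8, Mul(24, d)))
Add(Mul(Add(h, Add(-12, Add(21, Mul(-1, 26)))), 30), Mul(-1, Function('Z')(-103, -144))) = Add(Mul(Add(-72, Add(-12, Add(21, Mul(-1, 26)))), 30), Mul(-1, Add(8, Mul(24, -103)))) = Add(Mul(Add(-72, Add(-12, Add(21, -26))), 30), Mul(-1, Add(8, -2472))) = Add(Mul(Add(-72, Add(-12, -5)), 30), Mul(-1, -2464)) = Add(Mul(Add(-72, -17), 30), 2464) = Add(Mul(-89, 30), 2464) = Add(-2670, 2464) = -206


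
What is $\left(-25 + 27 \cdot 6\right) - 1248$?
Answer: $-1111$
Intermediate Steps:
$\left(-25 + 27 \cdot 6\right) - 1248 = \left(-25 + 162\right) - 1248 = 137 - 1248 = -1111$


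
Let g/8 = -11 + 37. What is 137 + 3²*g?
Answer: 2009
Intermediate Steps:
g = 208 (g = 8*(-11 + 37) = 8*26 = 208)
137 + 3²*g = 137 + 3²*208 = 137 + 9*208 = 137 + 1872 = 2009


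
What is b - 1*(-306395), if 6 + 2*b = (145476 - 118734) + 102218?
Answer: 370872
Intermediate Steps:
b = 64477 (b = -3 + ((145476 - 118734) + 102218)/2 = -3 + (26742 + 102218)/2 = -3 + (½)*128960 = -3 + 64480 = 64477)
b - 1*(-306395) = 64477 - 1*(-306395) = 64477 + 306395 = 370872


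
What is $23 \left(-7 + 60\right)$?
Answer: $1219$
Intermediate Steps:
$23 \left(-7 + 60\right) = 23 \cdot 53 = 1219$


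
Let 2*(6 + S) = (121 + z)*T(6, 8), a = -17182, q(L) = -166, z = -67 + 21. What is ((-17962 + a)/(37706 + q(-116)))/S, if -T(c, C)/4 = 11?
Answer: 191/337860 ≈ 0.00056532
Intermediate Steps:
z = -46
T(c, C) = -44 (T(c, C) = -4*11 = -44)
S = -1656 (S = -6 + ((121 - 46)*(-44))/2 = -6 + (75*(-44))/2 = -6 + (1/2)*(-3300) = -6 - 1650 = -1656)
((-17962 + a)/(37706 + q(-116)))/S = ((-17962 - 17182)/(37706 - 166))/(-1656) = -35144/37540*(-1/1656) = -35144*1/37540*(-1/1656) = -8786/9385*(-1/1656) = 191/337860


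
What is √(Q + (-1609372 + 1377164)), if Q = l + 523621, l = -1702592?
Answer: I*√1411179 ≈ 1187.9*I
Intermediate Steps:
Q = -1178971 (Q = -1702592 + 523621 = -1178971)
√(Q + (-1609372 + 1377164)) = √(-1178971 + (-1609372 + 1377164)) = √(-1178971 - 232208) = √(-1411179) = I*√1411179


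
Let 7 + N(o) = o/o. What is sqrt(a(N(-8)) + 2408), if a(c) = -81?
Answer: sqrt(2327) ≈ 48.239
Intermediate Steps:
N(o) = -6 (N(o) = -7 + o/o = -7 + 1 = -6)
sqrt(a(N(-8)) + 2408) = sqrt(-81 + 2408) = sqrt(2327)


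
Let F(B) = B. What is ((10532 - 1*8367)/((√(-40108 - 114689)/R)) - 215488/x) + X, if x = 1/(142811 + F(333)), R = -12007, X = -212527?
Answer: -30846026799 + 25995155*I*√154797/154797 ≈ -3.0846e+10 + 66071.0*I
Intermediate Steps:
x = 1/143144 (x = 1/(142811 + 333) = 1/143144 ≈ 6.9860e-6)
((10532 - 1*8367)/((√(-40108 - 114689)/R)) - 215488/x) + X = ((10532 - 1*8367)/((√(-40108 - 114689)/(-12007))) - 215488/1/143144) - 212527 = ((10532 - 8367)/((√(-154797)*(-1/12007))) - 215488*143144) - 212527 = (2165/(((I*√154797)*(-1/12007))) - 30845814272) - 212527 = (2165/((-I*√154797/12007)) - 30845814272) - 212527 = (2165*(12007*I*√154797/154797) - 30845814272) - 212527 = (25995155*I*√154797/154797 - 30845814272) - 212527 = (-30845814272 + 25995155*I*√154797/154797) - 212527 = -30846026799 + 25995155*I*√154797/154797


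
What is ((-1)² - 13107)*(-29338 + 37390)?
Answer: -105529512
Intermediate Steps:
((-1)² - 13107)*(-29338 + 37390) = (1 - 13107)*8052 = -13106*8052 = -105529512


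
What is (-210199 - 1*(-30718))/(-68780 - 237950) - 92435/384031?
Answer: 40573680361/117793828630 ≈ 0.34445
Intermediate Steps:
(-210199 - 1*(-30718))/(-68780 - 237950) - 92435/384031 = (-210199 + 30718)/(-306730) - 92435*1/384031 = -179481*(-1/306730) - 92435/384031 = 179481/306730 - 92435/384031 = 40573680361/117793828630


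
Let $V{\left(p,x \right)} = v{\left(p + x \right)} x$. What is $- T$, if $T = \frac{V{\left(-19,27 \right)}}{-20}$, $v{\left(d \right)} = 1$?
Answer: $\frac{27}{20} \approx 1.35$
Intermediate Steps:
$V{\left(p,x \right)} = x$ ($V{\left(p,x \right)} = 1 x = x$)
$T = - \frac{27}{20}$ ($T = \frac{27}{-20} = 27 \left(- \frac{1}{20}\right) = - \frac{27}{20} \approx -1.35$)
$- T = \left(-1\right) \left(- \frac{27}{20}\right) = \frac{27}{20}$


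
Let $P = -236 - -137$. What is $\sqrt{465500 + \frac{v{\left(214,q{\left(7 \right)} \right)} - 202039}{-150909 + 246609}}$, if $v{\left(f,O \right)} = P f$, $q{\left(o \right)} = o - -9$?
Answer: $\frac{\sqrt{1705302292947}}{1914} \approx 682.27$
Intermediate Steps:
$P = -99$ ($P = -236 + 137 = -99$)
$q{\left(o \right)} = 9 + o$ ($q{\left(o \right)} = o + 9 = 9 + o$)
$v{\left(f,O \right)} = - 99 f$
$\sqrt{465500 + \frac{v{\left(214,q{\left(7 \right)} \right)} - 202039}{-150909 + 246609}} = \sqrt{465500 + \frac{\left(-99\right) 214 - 202039}{-150909 + 246609}} = \sqrt{465500 + \frac{-21186 - 202039}{95700}} = \sqrt{465500 - \frac{8929}{3828}} = \sqrt{\frac{1781925071}{3828}} = \frac{\sqrt{1705302292947}}{1914}$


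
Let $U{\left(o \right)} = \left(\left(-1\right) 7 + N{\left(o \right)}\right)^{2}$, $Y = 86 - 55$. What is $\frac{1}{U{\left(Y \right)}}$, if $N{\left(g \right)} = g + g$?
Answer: $\frac{1}{3025} \approx 0.00033058$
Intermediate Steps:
$N{\left(g \right)} = 2 g$
$Y = 31$ ($Y = 86 - 55 = 31$)
$U{\left(o \right)} = \left(-7 + 2 o\right)^{2}$ ($U{\left(o \right)} = \left(\left(-1\right) 7 + 2 o\right)^{2} = \left(-7 + 2 o\right)^{2}$)
$\frac{1}{U{\left(Y \right)}} = \frac{1}{\left(-7 + 2 \cdot 31\right)^{2}} = \frac{1}{\left(-7 + 62\right)^{2}} = \frac{1}{55^{2}} = \frac{1}{3025}$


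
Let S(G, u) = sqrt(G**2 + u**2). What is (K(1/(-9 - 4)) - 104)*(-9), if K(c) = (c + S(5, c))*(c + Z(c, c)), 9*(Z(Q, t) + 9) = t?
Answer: 157121/169 + 1063*sqrt(4226)/169 ≈ 1338.6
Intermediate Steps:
Z(Q, t) = -9 + t/9
K(c) = (-9 + 10*c/9)*(c + sqrt(25 + c**2)) (K(c) = (c + sqrt(5**2 + c**2))*(c + (-9 + c/9)) = (c + sqrt(25 + c**2))*(-9 + 10*c/9) = (-9 + 10*c/9)*(c + sqrt(25 + c**2)))
(K(1/(-9 - 4)) - 104)*(-9) = ((-9/(-9 - 4) - 9*sqrt(25 + (1/(-9 - 4))**2) + 10*(1/(-9 - 4))**2/9 + 10*sqrt(25 + (1/(-9 - 4))**2)/(9*(-9 - 4))) - 104)*(-9) = ((-9/(-13) - 9*sqrt(25 + (1/(-13))**2) + 10*(1/(-13))**2/9 + (10/9)*sqrt(25 + (1/(-13))**2)/(-13)) - 104)*(-9) = ((-9*(-1/13) - 9*sqrt(25 + (-1/13)**2) + 10*(-1/13)**2/9 + (10/9)*(-1/13)*sqrt(25 + (-1/13)**2)) - 104)*(-9) = ((9/13 - 9*sqrt(25 + 1/169) + (10/9)*(1/169) + (10/9)*(-1/13)*sqrt(25 + 1/169)) - 104)*(-9) = ((9/13 - 9*sqrt(4226)/13 + 10/1521 + (10/9)*(-1/13)*sqrt(4226/169)) - 104)*(-9) = ((9/13 - 9*sqrt(4226)/13 + 10/1521 + (10/9)*(-1/13)*(sqrt(4226)/13)) - 104)*(-9) = ((9/13 - 9*sqrt(4226)/13 + 10/1521 - 10*sqrt(4226)/1521) - 104)*(-9) = ((1063/1521 - 1063*sqrt(4226)/1521) - 104)*(-9) = (-157121/1521 - 1063*sqrt(4226)/1521)*(-9) = 157121/169 + 1063*sqrt(4226)/169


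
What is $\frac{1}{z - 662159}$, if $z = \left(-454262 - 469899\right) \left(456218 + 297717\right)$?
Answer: $- \frac{1}{696757985694} \approx -1.4352 \cdot 10^{-12}$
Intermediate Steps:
$z = -696757323535$ ($z = \left(-924161\right) 753935 = -696757323535$)
$\frac{1}{z - 662159} = \frac{1}{-696757323535 - 662159} = \frac{1}{-696757985694} = - \frac{1}{696757985694}$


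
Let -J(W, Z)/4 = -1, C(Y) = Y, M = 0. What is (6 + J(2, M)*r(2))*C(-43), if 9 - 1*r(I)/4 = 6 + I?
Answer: -946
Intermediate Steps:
J(W, Z) = 4 (J(W, Z) = -4*(-1) = 4)
r(I) = 12 - 4*I (r(I) = 36 - 4*(6 + I) = 36 + (-24 - 4*I) = 12 - 4*I)
(6 + J(2, M)*r(2))*C(-43) = (6 + 4*(12 - 4*2))*(-43) = (6 + 4*(12 - 8))*(-43) = (6 + 4*4)*(-43) = (6 + 16)*(-43) = 22*(-43) = -946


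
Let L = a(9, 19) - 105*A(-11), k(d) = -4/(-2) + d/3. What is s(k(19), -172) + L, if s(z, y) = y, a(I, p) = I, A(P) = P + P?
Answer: 2147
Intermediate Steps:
A(P) = 2*P
k(d) = 2 + d/3 (k(d) = -4*(-½) + d*(⅓) = 2 + d/3)
L = 2319 (L = 9 - 210*(-11) = 9 - 105*(-22) = 9 + 2310 = 2319)
s(k(19), -172) + L = -172 + 2319 = 2147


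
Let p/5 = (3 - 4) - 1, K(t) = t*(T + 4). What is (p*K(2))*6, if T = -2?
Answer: -240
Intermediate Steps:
K(t) = 2*t (K(t) = t*(-2 + 4) = t*2 = 2*t)
p = -10 (p = 5*((3 - 4) - 1) = 5*(-1 - 1) = 5*(-2) = -10)
(p*K(2))*6 = -20*2*6 = -10*4*6 = -40*6 = -240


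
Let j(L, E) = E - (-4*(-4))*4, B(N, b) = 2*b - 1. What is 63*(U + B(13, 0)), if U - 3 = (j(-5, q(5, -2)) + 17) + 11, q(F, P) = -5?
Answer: -2457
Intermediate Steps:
B(N, b) = -1 + 2*b
j(L, E) = -64 + E (j(L, E) = E - 16*4 = E - 1*64 = E - 64 = -64 + E)
U = -38 (U = 3 + (((-64 - 5) + 17) + 11) = 3 + ((-69 + 17) + 11) = 3 + (-52 + 11) = 3 - 41 = -38)
63*(U + B(13, 0)) = 63*(-38 + (-1 + 2*0)) = 63*(-38 + (-1 + 0)) = 63*(-38 - 1) = 63*(-39) = -2457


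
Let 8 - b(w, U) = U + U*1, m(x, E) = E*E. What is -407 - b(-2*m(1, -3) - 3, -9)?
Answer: -433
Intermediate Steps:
m(x, E) = E**2
b(w, U) = 8 - 2*U (b(w, U) = 8 - (U + U*1) = 8 - (U + U) = 8 - 2*U)
-407 - b(-2*m(1, -3) - 3, -9) = -407 - (8 - 2*(-9)) = -407 - (8 + 18) = -407 - 1*26 = -407 - 26 = -433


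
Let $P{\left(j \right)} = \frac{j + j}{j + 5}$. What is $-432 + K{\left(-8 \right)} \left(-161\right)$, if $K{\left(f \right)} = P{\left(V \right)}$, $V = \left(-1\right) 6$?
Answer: $-2364$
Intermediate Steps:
$V = -6$
$P{\left(j \right)} = \frac{2 j}{5 + j}$
$K{\left(f \right)} = 12$ ($K{\left(f \right)} = 2 \left(-6\right) \frac{1}{5 - 6} = 2 \left(-6\right) \frac{1}{-1} = 2 \left(-6\right) \left(-1\right) = 12$)
$-432 + K{\left(-8 \right)} \left(-161\right) = -432 + 12 \left(-161\right) = -432 - 1932 = -2364$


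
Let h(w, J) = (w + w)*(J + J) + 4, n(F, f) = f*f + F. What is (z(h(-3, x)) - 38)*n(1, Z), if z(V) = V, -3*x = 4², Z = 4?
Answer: 510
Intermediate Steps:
n(F, f) = F + f² (n(F, f) = f² + F = F + f²)
x = -16/3 (x = -⅓*4² = -⅓*16 = -16/3 ≈ -5.3333)
h(w, J) = 4 + 4*J*w (h(w, J) = (2*w)*(2*J) + 4 = 4*J*w + 4 = 4 + 4*J*w)
(z(h(-3, x)) - 38)*n(1, Z) = ((4 + 4*(-16/3)*(-3)) - 38)*(1 + 4²) = ((4 + 64) - 38)*(1 + 16) = (68 - 38)*17 = 30*17 = 510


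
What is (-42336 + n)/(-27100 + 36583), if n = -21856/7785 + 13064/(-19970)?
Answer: -658236579476/147428834535 ≈ -4.4648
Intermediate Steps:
n = -53816756/15546645 (n = -21856*1/7785 + 13064*(-1/19970) = -21856/7785 - 6532/9985 = -53816756/15546645 ≈ -3.4616)
(-42336 + n)/(-27100 + 36583) = (-42336 - 53816756/15546645)/(-27100 + 36583) = -658236579476/15546645/9483 = -658236579476/15546645*1/9483 = -658236579476/147428834535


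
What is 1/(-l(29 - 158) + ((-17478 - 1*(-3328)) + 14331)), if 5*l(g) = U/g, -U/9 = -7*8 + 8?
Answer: 215/39059 ≈ 0.0055045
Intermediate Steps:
U = 432 (U = -9*(-7*8 + 8) = -9*(-56 + 8) = -9*(-48) = 432)
l(g) = 432/(5*g) (l(g) = (432/g)/5 = 432/(5*g))
1/(-l(29 - 158) + ((-17478 - 1*(-3328)) + 14331)) = 1/(-432/(5*(29 - 158)) + ((-17478 - 1*(-3328)) + 14331)) = 1/(-432/(5*(-129)) + ((-17478 + 3328) + 14331)) = 1/(-432*(-1)/(5*129) + (-14150 + 14331)) = 1/(-1*(-144/215) + 181) = 1/(144/215 + 181) = 1/(39059/215) = 215/39059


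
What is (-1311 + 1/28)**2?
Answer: 1347403849/784 ≈ 1.7186e+6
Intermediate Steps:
(-1311 + 1/28)**2 = (-36707/28)**2 = 1347403849/784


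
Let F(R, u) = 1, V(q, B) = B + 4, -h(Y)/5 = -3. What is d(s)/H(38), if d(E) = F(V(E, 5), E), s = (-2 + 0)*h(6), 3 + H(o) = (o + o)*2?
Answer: 1/149 ≈ 0.0067114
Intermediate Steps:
H(o) = -3 + 4*o (H(o) = -3 + (o + o)*2 = -3 + (2*o)*2 = -3 + 4*o)
h(Y) = 15 (h(Y) = -5*(-3) = 15)
s = -30 (s = (-2 + 0)*15 = -2*15 = -30)
V(q, B) = 4 + B
d(E) = 1
d(s)/H(38) = 1/(-3 + 4*38) = 1/(-3 + 152) = 1/149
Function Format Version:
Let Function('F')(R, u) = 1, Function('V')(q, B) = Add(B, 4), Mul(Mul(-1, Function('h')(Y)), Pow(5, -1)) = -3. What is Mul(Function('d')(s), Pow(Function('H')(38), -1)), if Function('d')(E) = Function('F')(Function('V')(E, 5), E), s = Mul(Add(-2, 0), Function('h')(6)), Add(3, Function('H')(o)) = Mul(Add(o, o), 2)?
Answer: Rational(1, 149) ≈ 0.0067114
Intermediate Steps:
Function('H')(o) = Add(-3, Mul(4, o)) (Function('H')(o) = Add(-3, Mul(Add(o, o), 2)) = Add(-3, Mul(Mul(2, o), 2)) = Add(-3, Mul(4, o)))
Function('h')(Y) = 15 (Function('h')(Y) = Mul(-5, -3) = 15)
s = -30 (s = Mul(Add(-2, 0), 15) = Mul(-2, 15) = -30)
Function('V')(q, B) = Add(4, B)
Function('d')(E) = 1
Mul(Function('d')(s), Pow(Function('H')(38), -1)) = Mul(1, Pow(Add(-3, Mul(4, 38)), -1)) = Mul(1, Pow(Add(-3, 152), -1)) = Mul(1, Pow(149, -1)) = Mul(1, Rational(1, 149)) = Rational(1, 149)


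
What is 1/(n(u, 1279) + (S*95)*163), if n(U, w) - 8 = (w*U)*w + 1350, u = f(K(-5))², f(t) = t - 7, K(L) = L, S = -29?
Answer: 1/235113397 ≈ 4.2533e-9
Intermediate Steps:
f(t) = -7 + t
u = 144 (u = (-7 - 5)² = (-12)² = 144)
n(U, w) = 1358 + U*w² (n(U, w) = 8 + ((w*U)*w + 1350) = 8 + ((U*w)*w + 1350) = 8 + (U*w² + 1350) = 8 + (1350 + U*w²) = 1358 + U*w²)
1/(n(u, 1279) + (S*95)*163) = 1/((1358 + 144*1279²) - 29*95*163) = 1/((1358 + 144*1635841) - 2755*163) = 1/((1358 + 235561104) - 449065) = 1/(235562462 - 449065) = 1/235113397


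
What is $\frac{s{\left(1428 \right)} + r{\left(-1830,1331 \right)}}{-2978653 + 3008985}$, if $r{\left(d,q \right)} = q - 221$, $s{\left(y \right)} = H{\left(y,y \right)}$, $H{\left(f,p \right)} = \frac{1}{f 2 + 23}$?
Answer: $\frac{3195691}{87325828} \approx 0.036595$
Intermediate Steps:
$H{\left(f,p \right)} = \frac{1}{23 + 2 f}$ ($H{\left(f,p \right)} = \frac{1}{2 f + 23} = \frac{1}{23 + 2 f}$)
$s{\left(y \right)} = \frac{1}{23 + 2 y}$
$r{\left(d,q \right)} = -221 + q$
$\frac{s{\left(1428 \right)} + r{\left(-1830,1331 \right)}}{-2978653 + 3008985} = \frac{\frac{1}{23 + 2 \cdot 1428} + \left(-221 + 1331\right)}{-2978653 + 3008985} = \frac{\frac{1}{23 + 2856} + 1110}{30332} = \left(\frac{1}{2879} + 1110\right) \frac{1}{30332} = \frac{3195691}{2879} \cdot \frac{1}{30332} = \frac{3195691}{87325828}$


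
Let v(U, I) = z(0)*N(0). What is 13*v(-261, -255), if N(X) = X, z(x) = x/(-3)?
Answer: 0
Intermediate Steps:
z(x) = -x/3 (z(x) = x*(-⅓) = -x/3)
v(U, I) = 0 (v(U, I) = -⅓*0*0 = 0*0 = 0)
13*v(-261, -255) = 13*0 = 0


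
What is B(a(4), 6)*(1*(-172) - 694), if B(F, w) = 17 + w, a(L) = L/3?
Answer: -19918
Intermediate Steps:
a(L) = L/3 (a(L) = L*(⅓) = L/3)
B(a(4), 6)*(1*(-172) - 694) = (17 + 6)*(1*(-172) - 694) = 23*(-172 - 694) = 23*(-866) = -19918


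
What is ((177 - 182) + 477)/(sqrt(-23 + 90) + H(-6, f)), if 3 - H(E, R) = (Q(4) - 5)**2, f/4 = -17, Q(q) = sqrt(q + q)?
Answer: 472/(-30 + sqrt(67) + 20*sqrt(2)) ≈ 72.956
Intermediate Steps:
Q(q) = sqrt(2)*sqrt(q) (Q(q) = sqrt(2*q) = sqrt(2)*sqrt(q))
f = -68 (f = 4*(-17) = -68)
H(E, R) = 3 - (-5 + 2*sqrt(2))**2 (H(E, R) = 3 - (sqrt(2)*sqrt(4) - 5)**2 = 3 - (sqrt(2)*2 - 5)**2 = 3 - (2*sqrt(2) - 5)**2 = 3 - (-5 + 2*sqrt(2))**2)
((177 - 182) + 477)/(sqrt(-23 + 90) + H(-6, f)) = ((177 - 182) + 477)/(sqrt(-23 + 90) + (-30 + 20*sqrt(2))) = (-5 + 477)/(sqrt(67) + (-30 + 20*sqrt(2))) = 472/(-30 + sqrt(67) + 20*sqrt(2))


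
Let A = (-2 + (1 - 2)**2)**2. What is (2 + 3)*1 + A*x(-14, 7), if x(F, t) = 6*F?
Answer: -79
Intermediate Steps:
A = 1 (A = (-2 + (-1)**2)**2 = (-2 + 1)**2 = (-1)**2 = 1)
(2 + 3)*1 + A*x(-14, 7) = (2 + 3)*1 + 1*(6*(-14)) = 5*1 + 1*(-84) = 5 - 84 = -79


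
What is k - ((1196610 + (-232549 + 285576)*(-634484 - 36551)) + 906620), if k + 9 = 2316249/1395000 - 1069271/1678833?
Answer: 9258822426091959324713/260219115000 ≈ 3.5581e+10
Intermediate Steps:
k = -2075642900287/260219115000 (k = -9 + (2316249/1395000 - 1069271/1678833) = -9 + (2316249*(1/1395000) - 1069271*1/1678833) = -9 + (257361/155000 - 1069271/1678833) = -9 + 266329134713/260219115000 = -2075642900287/260219115000 ≈ -7.9765)
k - ((1196610 + (-232549 + 285576)*(-634484 - 36551)) + 906620) = -2075642900287/260219115000 - ((1196610 + (-232549 + 285576)*(-634484 - 36551)) + 906620) = -2075642900287/260219115000 - ((1196610 + 53027*(-671035)) + 906620) = -2075642900287/260219115000 - ((1196610 - 35582972945) + 906620) = -2075642900287/260219115000 - (-35581776335 + 906620) = -2075642900287/260219115000 - 1*(-35580869715) = -2075642900287/260219115000 + 35580869715 = 9258822426091959324713/260219115000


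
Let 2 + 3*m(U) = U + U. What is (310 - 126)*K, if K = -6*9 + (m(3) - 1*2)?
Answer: -30176/3 ≈ -10059.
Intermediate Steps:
m(U) = -⅔ + 2*U/3 (m(U) = -⅔ + (U + U)/3 = -⅔ + (2*U)/3 = -⅔ + 2*U/3)
K = -164/3 (K = -6*9 + ((-⅔ + (⅔)*3) - 1*2) = -54 + ((-⅔ + 2) - 2) = -54 + (4/3 - 2) = -54 - ⅔ = -164/3 ≈ -54.667)
(310 - 126)*K = (310 - 126)*(-164/3) = 184*(-164/3) = -30176/3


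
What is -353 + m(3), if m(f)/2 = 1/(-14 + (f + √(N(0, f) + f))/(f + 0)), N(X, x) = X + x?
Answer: -178343/505 - 2*√6/505 ≈ -353.16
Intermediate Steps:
m(f) = 2/(-14 + (f + √2*√f)/f) (m(f) = 2/(-14 + (f + √((0 + f) + f))/(f + 0)) = 2/(-14 + (f + √(f + f))/f) = 2/(-14 + (f + √(2*f))/f) = 2/(-14 + (f + √2*√f)/f))
-353 + m(3) = -353 + 2*3/(-13*3 + √2*√3) = -353 + 2*3/(-39 + √6) = -353 + 6/(-39 + √6)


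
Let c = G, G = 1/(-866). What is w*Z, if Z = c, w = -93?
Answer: 93/866 ≈ 0.10739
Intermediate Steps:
G = -1/866 ≈ -0.0011547
c = -1/866 ≈ -0.0011547
Z = -1/866 ≈ -0.0011547
w*Z = -93*(-1/866) = 93/866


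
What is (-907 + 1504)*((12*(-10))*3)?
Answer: -214920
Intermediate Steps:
(-907 + 1504)*((12*(-10))*3) = 597*(-120*3) = 597*(-360) = -214920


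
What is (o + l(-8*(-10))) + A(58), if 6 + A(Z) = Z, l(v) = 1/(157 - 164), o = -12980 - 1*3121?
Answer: -112344/7 ≈ -16049.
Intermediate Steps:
o = -16101 (o = -12980 - 3121 = -16101)
l(v) = -1/7 (l(v) = 1/(-7) = -1/7)
A(Z) = -6 + Z
(o + l(-8*(-10))) + A(58) = (-16101 - 1/7) + (-6 + 58) = -112708/7 + 52 = -112344/7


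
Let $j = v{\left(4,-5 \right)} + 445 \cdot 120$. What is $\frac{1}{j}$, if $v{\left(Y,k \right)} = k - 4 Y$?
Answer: $\frac{1}{53379} \approx 1.8734 \cdot 10^{-5}$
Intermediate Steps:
$j = 53379$ ($j = \left(-5 - 16\right) + 445 \cdot 120 = \left(-5 - 16\right) + 53400 = -21 + 53400 = 53379$)
$\frac{1}{j} = \frac{1}{53379}$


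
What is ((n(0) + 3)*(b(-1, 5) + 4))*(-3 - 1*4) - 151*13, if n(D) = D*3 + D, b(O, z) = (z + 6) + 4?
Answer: -2362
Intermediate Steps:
b(O, z) = 10 + z (b(O, z) = (6 + z) + 4 = 10 + z)
n(D) = 4*D (n(D) = 3*D + D = 4*D)
((n(0) + 3)*(b(-1, 5) + 4))*(-3 - 1*4) - 151*13 = ((4*0 + 3)*((10 + 5) + 4))*(-3 - 1*4) - 151*13 = ((0 + 3)*(15 + 4))*(-3 - 4) - 1963 = (3*19)*(-7) - 1963 = 57*(-7) - 1963 = -399 - 1963 = -2362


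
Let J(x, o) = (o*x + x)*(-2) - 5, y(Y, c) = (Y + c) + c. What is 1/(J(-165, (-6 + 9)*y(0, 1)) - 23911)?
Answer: -1/21606 ≈ -4.6283e-5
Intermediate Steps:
y(Y, c) = Y + 2*c
J(x, o) = -5 - 2*x - 2*o*x (J(x, o) = (x + o*x)*(-2) - 5 = (-2*x - 2*o*x) - 5 = -5 - 2*x - 2*o*x)
1/(J(-165, (-6 + 9)*y(0, 1)) - 23911) = 1/((-5 - 2*(-165) - 2*(-6 + 9)*(0 + 2*1)*(-165)) - 23911) = 1/((-5 + 330 - 2*3*(0 + 2)*(-165)) - 23911) = 1/((-5 + 330 - 2*3*2*(-165)) - 23911) = 1/((-5 + 330 - 2*6*(-165)) - 23911) = 1/((-5 + 330 + 1980) - 23911) = 1/(2305 - 23911) = 1/(-21606) = -1/21606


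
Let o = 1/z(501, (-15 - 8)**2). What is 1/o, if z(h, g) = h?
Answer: 501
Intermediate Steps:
o = 1/501 ≈ 0.0019960
1/o = 1/(1/501) = 501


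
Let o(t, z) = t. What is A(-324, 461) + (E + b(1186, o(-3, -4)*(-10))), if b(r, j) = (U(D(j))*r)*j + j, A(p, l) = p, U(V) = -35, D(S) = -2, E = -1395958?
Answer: -2641552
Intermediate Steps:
b(r, j) = j - 35*j*r (b(r, j) = (-35*r)*j + j = -35*j*r + j = j - 35*j*r)
A(-324, 461) + (E + b(1186, o(-3, -4)*(-10))) = -324 + (-1395958 + (-3*(-10))*(1 - 35*1186)) = -324 + (-1395958 + 30*(1 - 41510)) = -324 + (-1395958 + 30*(-41509)) = -324 + (-1395958 - 1245270) = -324 - 2641228 = -2641552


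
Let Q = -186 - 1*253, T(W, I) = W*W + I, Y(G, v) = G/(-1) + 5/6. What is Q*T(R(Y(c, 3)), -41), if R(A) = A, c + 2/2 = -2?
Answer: 415733/36 ≈ 11548.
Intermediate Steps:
c = -3 (c = -1 - 2 = -3)
Y(G, v) = ⅚ - G (Y(G, v) = G*(-1) + 5*(⅙) = -G + ⅚ = ⅚ - G)
T(W, I) = I + W² (T(W, I) = W² + I = I + W²)
Q = -439 (Q = -186 - 253 = -439)
Q*T(R(Y(c, 3)), -41) = -439*(-41 + (⅚ - 1*(-3))²) = -439*(-41 + (⅚ + 3)²) = -439*(-41 + (23/6)²) = -439*(-41 + 529/36) = -439*(-947/36) = 415733/36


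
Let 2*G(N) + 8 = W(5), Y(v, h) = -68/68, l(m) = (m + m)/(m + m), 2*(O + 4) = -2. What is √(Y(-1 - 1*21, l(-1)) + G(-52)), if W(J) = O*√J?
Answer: √(-20 - 10*√5)/2 ≈ 3.2543*I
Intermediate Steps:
O = -5 (O = -4 + (½)*(-2) = -4 - 1 = -5)
l(m) = 1 (l(m) = (2*m)/((2*m)) = (2*m)*(1/(2*m)) = 1)
Y(v, h) = -1 (Y(v, h) = -68*1/68 = -1)
W(J) = -5*√J
G(N) = -4 - 5*√5/2 (G(N) = -4 + (-5*√5)/2 = -4 - 5*√5/2)
√(Y(-1 - 1*21, l(-1)) + G(-52)) = √(-1 + (-4 - 5*√5/2)) = √(-5 - 5*√5/2)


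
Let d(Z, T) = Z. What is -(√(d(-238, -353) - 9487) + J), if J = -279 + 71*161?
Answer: -11152 - 5*I*√389 ≈ -11152.0 - 98.615*I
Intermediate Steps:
J = 11152 (J = -279 + 11431 = 11152)
-(√(d(-238, -353) - 9487) + J) = -(√(-238 - 9487) + 11152) = -(√(-9725) + 11152) = -(5*I*√389 + 11152) = -(11152 + 5*I*√389) = -11152 - 5*I*√389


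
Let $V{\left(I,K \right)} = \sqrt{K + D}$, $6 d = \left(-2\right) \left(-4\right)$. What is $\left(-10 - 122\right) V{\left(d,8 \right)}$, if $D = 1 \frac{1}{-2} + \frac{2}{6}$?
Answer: $- 22 \sqrt{282} \approx -369.44$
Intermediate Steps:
$D = - \frac{1}{6}$ ($D = 1 \left(- \frac{1}{2}\right) + 2 \cdot \frac{1}{6} = - \frac{1}{2} + \frac{1}{3} = - \frac{1}{6} \approx -0.16667$)
$d = \frac{4}{3}$ ($d = \frac{\left(-2\right) \left(-4\right)}{6} = \frac{1}{6} \cdot 8 = \frac{4}{3} \approx 1.3333$)
$V{\left(I,K \right)} = \sqrt{- \frac{1}{6} + K}$ ($V{\left(I,K \right)} = \sqrt{K - \frac{1}{6}} = \sqrt{- \frac{1}{6} + K}$)
$\left(-10 - 122\right) V{\left(d,8 \right)} = \left(-10 - 122\right) \frac{\sqrt{-6 + 36 \cdot 8}}{6} = - 132 \frac{\sqrt{-6 + 288}}{6} = - 132 \frac{\sqrt{282}}{6} = - 22 \sqrt{282}$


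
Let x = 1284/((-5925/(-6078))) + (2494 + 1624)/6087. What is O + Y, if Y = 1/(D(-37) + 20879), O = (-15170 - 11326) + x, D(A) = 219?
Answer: -6386101237298891/253636463850 ≈ -25178.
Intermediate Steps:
x = 15842757458/12021825 (x = 1284/((-5925*(-1/6078))) + 4118*(1/6087) = 1284/(1975/2026) + 4118/6087 = 1284*(2026/1975) + 4118/6087 = 2601384/1975 + 4118/6087 = 15842757458/12021825 ≈ 1317.8)
O = -302687517742/12021825 (O = (-15170 - 11326) + 15842757458/12021825 = -26496 + 15842757458/12021825 = -302687517742/12021825 ≈ -25178.)
Y = 1/21098 (Y = 1/(219 + 20879) = 1/21098 ≈ 4.7398e-5)
O + Y = -302687517742/12021825 + 1/21098 = -6386101237298891/253636463850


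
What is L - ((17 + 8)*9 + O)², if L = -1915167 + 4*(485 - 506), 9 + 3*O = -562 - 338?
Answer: -1921335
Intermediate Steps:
O = -303 (O = -3 + (-562 - 338)/3 = -3 + (⅓)*(-900) = -3 - 300 = -303)
L = -1915251 (L = -1915167 + 4*(-21) = -1915167 - 84 = -1915251)
L - ((17 + 8)*9 + O)² = -1915251 - ((17 + 8)*9 - 303)² = -1915251 - (25*9 - 303)² = -1915251 - (225 - 303)² = -1915251 - 1*(-78)² = -1915251 - 1*6084 = -1915251 - 6084 = -1921335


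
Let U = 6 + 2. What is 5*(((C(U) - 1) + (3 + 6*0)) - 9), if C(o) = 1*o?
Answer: 5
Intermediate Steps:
U = 8
C(o) = o
5*(((C(U) - 1) + (3 + 6*0)) - 9) = 5*(((8 - 1) + (3 + 6*0)) - 9) = 5*((7 + (3 + 0)) - 9) = 5*((7 + 3) - 9) = 5*(10 - 9) = 5*1 = 5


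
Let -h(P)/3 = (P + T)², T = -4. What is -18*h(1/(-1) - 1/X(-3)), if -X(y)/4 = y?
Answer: 11163/8 ≈ 1395.4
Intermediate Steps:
X(y) = -4*y
h(P) = -3*(-4 + P)² (h(P) = -3*(P - 4)² = -3*(-4 + P)²)
-18*h(1/(-1) - 1/X(-3)) = -(-54)*(-4 + (1/(-1) - 1/((-4*(-3)))))² = -(-54)*(-4 + (1*(-1) - 1/12))² = -(-54)*(-4 + (-1 - 1*1/12))² = -(-54)*(-4 + (-1 - 1/12))² = -(-54)*(-4 - 13/12)² = -(-54)*(-61/12)² = -(-54)*3721/144 = -18*(-3721/48) = 11163/8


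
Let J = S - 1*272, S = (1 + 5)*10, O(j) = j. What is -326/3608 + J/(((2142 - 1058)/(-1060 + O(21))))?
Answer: 99296695/488884 ≈ 203.11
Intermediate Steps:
S = 60 (S = 6*10 = 60)
J = -212 (J = 60 - 1*272 = 60 - 272 = -212)
-326/3608 + J/(((2142 - 1058)/(-1060 + O(21)))) = -326/3608 - 212*(-1060 + 21)/(2142 - 1058) = -326*1/3608 - 212/(1084/(-1039)) = -163/1804 - 212/(1084*(-1/1039)) = -163/1804 - 212/(-1084/1039) = -163/1804 - 212*(-1039/1084) = -163/1804 + 55067/271 = 99296695/488884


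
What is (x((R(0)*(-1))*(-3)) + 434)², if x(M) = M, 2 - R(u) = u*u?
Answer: 193600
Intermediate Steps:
R(u) = 2 - u² (R(u) = 2 - u*u = 2 - u²)
(x((R(0)*(-1))*(-3)) + 434)² = (((2 - 1*0²)*(-1))*(-3) + 434)² = (((2 - 1*0)*(-1))*(-3) + 434)² = (((2 + 0)*(-1))*(-3) + 434)² = ((2*(-1))*(-3) + 434)² = (-2*(-3) + 434)² = (6 + 434)² = 440² = 193600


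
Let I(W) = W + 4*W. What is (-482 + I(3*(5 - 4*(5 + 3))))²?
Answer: 786769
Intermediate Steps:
I(W) = 5*W
(-482 + I(3*(5 - 4*(5 + 3))))² = (-482 + 5*(3*(5 - 4*(5 + 3))))² = (-482 + 5*(3*(5 - 4*8)))² = (-482 + 5*(3*(5 - 32)))² = (-482 + 5*(3*(-27)))² = (-482 + 5*(-81))² = (-482 - 405)² = (-887)² = 786769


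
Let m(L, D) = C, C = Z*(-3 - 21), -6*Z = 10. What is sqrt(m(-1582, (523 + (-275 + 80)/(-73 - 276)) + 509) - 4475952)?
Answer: 2*I*sqrt(1118978) ≈ 2115.6*I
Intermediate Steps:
Z = -5/3 (Z = -1/6*10 = -5/3 ≈ -1.6667)
C = 40 (C = -5*(-3 - 21)/3 = -5/3*(-24) = 40)
m(L, D) = 40
sqrt(m(-1582, (523 + (-275 + 80)/(-73 - 276)) + 509) - 4475952) = sqrt(40 - 4475952) = sqrt(-4475912) = 2*I*sqrt(1118978)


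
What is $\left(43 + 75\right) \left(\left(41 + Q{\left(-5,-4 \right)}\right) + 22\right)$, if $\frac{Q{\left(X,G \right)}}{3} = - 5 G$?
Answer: $14514$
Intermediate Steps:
$Q{\left(X,G \right)} = - 15 G$ ($Q{\left(X,G \right)} = 3 \left(- 5 G\right) = - 15 G$)
$\left(43 + 75\right) \left(\left(41 + Q{\left(-5,-4 \right)}\right) + 22\right) = \left(43 + 75\right) \left(\left(41 - -60\right) + 22\right) = 118 \left(\left(41 + 60\right) + 22\right) = 118 \left(101 + 22\right) = 118 \cdot 123 = 14514$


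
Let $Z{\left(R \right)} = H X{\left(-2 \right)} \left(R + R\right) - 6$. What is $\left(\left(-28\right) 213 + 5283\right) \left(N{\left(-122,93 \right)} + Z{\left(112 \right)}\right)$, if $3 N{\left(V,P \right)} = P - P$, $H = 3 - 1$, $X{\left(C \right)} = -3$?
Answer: $919350$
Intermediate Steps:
$H = 2$ ($H = 3 - 1 = 2$)
$N{\left(V,P \right)} = 0$ ($N{\left(V,P \right)} = \frac{P - P}{3} = \frac{1}{3} \cdot 0 = 0$)
$Z{\left(R \right)} = -6 - 12 R$ ($Z{\left(R \right)} = 2 \left(- 3 \left(R + R\right)\right) - 6 = 2 \left(- 3 \cdot 2 R\right) - 6 = 2 \left(- 6 R\right) - 6 = - 12 R - 6 = -6 - 12 R$)
$\left(\left(-28\right) 213 + 5283\right) \left(N{\left(-122,93 \right)} + Z{\left(112 \right)}\right) = \left(\left(-28\right) 213 + 5283\right) \left(0 - 1350\right) = \left(-5964 + 5283\right) \left(0 - 1350\right) = - 681 \left(0 - 1350\right) = \left(-681\right) \left(-1350\right) = 919350$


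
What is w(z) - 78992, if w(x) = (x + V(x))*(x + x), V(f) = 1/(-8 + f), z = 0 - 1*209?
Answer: 1816708/217 ≈ 8371.9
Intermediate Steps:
z = -209 (z = 0 - 209 = -209)
w(x) = 2*x*(x + 1/(-8 + x)) (w(x) = (x + 1/(-8 + x))*(x + x) = (x + 1/(-8 + x))*(2*x) = 2*x*(x + 1/(-8 + x)))
w(z) - 78992 = 2*(-209)*(1 - 209*(-8 - 209))/(-8 - 209) - 78992 = 2*(-209)*(1 - 209*(-217))/(-217) - 78992 = 2*(-209)*(-1/217)*(1 + 45353) - 78992 = 2*(-209)*(-1/217)*45354 - 78992 = 18957972/217 - 78992 = 1816708/217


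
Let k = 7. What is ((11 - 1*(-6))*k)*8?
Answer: 952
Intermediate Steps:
((11 - 1*(-6))*k)*8 = ((11 - 1*(-6))*7)*8 = ((11 + 6)*7)*8 = (17*7)*8 = 119*8 = 952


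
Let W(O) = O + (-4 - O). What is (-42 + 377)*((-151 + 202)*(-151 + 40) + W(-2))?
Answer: -1897775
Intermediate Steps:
W(O) = -4
(-42 + 377)*((-151 + 202)*(-151 + 40) + W(-2)) = (-42 + 377)*((-151 + 202)*(-151 + 40) - 4) = 335*(51*(-111) - 4) = 335*(-5661 - 4) = 335*(-5665) = -1897775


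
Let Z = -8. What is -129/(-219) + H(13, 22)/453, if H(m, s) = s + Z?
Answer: 20501/33069 ≈ 0.61995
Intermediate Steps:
H(m, s) = -8 + s (H(m, s) = s - 8 = -8 + s)
-129/(-219) + H(13, 22)/453 = -129/(-219) + (-8 + 22)/453 = -129*(-1/219) + 14*(1/453) = 43/73 + 14/453 = 20501/33069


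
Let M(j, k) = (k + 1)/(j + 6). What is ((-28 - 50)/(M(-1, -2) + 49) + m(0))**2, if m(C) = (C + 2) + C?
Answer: 2401/14884 ≈ 0.16131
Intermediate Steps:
M(j, k) = (1 + k)/(6 + j)
m(C) = 2 + 2*C (m(C) = (2 + C) + C = 2 + 2*C)
((-28 - 50)/(M(-1, -2) + 49) + m(0))**2 = ((-28 - 50)/((1 - 2)/(6 - 1) + 49) + (2 + 2*0))**2 = (-78/(-1/5 + 49) + (2 + 0))**2 = (-78/((1/5)*(-1) + 49) + 2)**2 = (-78/(-1/5 + 49) + 2)**2 = (-78/244/5 + 2)**2 = (-78*5/244 + 2)**2 = (-195/122 + 2)**2 = (49/122)**2 = 2401/14884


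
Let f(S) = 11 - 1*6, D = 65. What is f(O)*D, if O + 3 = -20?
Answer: 325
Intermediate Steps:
O = -23 (O = -3 - 20 = -23)
f(S) = 5 (f(S) = 11 - 6 = 5)
f(O)*D = 5*65 = 325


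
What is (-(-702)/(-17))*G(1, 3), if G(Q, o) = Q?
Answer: -702/17 ≈ -41.294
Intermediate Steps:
(-(-702)/(-17))*G(1, 3) = -(-702)/(-17)*1 = -(-702)*(-1)/17*1 = -18*39/17*1 = -702/17*1 = -702/17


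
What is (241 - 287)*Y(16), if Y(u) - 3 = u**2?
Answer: -11914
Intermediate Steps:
Y(u) = 3 + u**2
(241 - 287)*Y(16) = (241 - 287)*(3 + 16**2) = -46*(3 + 256) = -46*259 = -11914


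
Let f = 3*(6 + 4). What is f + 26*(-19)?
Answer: -464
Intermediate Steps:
f = 30 (f = 3*10 = 30)
f + 26*(-19) = 30 + 26*(-19) = 30 - 494 = -464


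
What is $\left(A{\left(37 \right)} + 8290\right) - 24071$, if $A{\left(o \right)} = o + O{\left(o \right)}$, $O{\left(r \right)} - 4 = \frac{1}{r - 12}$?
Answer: $- \frac{393499}{25} \approx -15740.0$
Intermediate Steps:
$O{\left(r \right)} = 4 + \frac{1}{-12 + r}$ ($O{\left(r \right)} = 4 + \frac{1}{r - 12} = 4 + \frac{1}{-12 + r}$)
$A{\left(o \right)} = o + \frac{-47 + 4 o}{-12 + o}$
$\left(A{\left(37 \right)} + 8290\right) - 24071 = \left(\frac{-47 + 37^{2} - 296}{-12 + 37} + 8290\right) - 24071 = \left(\frac{-47 + 1369 - 296}{25} + 8290\right) - 24071 = \left(\frac{1}{25} \cdot 1026 + 8290\right) - 24071 = \left(\frac{1026}{25} + 8290\right) - 24071 = \frac{208276}{25} - 24071 = - \frac{393499}{25}$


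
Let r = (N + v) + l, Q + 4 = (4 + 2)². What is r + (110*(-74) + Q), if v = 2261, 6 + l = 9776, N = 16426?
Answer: 20349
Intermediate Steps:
Q = 32 (Q = -4 + (4 + 2)² = -4 + 6² = -4 + 36 = 32)
l = 9770 (l = -6 + 9776 = 9770)
r = 28457 (r = (16426 + 2261) + 9770 = 18687 + 9770 = 28457)
r + (110*(-74) + Q) = 28457 + (110*(-74) + 32) = 28457 + (-8140 + 32) = 28457 - 8108 = 20349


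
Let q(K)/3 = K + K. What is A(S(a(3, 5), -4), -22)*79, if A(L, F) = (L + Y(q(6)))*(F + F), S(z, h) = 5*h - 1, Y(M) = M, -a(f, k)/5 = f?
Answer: -52140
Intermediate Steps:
a(f, k) = -5*f
q(K) = 6*K (q(K) = 3*(K + K) = 3*(2*K) = 6*K)
S(z, h) = -1 + 5*h
A(L, F) = 2*F*(36 + L) (A(L, F) = (L + 6*6)*(F + F) = (L + 36)*(2*F) = (36 + L)*(2*F) = 2*F*(36 + L))
A(S(a(3, 5), -4), -22)*79 = (2*(-22)*(36 + (-1 + 5*(-4))))*79 = (2*(-22)*(36 + (-1 - 20)))*79 = (2*(-22)*(36 - 21))*79 = (2*(-22)*15)*79 = -660*79 = -52140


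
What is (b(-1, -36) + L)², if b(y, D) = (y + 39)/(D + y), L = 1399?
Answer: 2675475625/1369 ≈ 1.9543e+6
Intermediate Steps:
b(y, D) = (39 + y)/(D + y)
(b(-1, -36) + L)² = ((39 - 1)/(-36 - 1) + 1399)² = (38/(-37) + 1399)² = (-1/37*38 + 1399)² = (-38/37 + 1399)² = (51725/37)² = 2675475625/1369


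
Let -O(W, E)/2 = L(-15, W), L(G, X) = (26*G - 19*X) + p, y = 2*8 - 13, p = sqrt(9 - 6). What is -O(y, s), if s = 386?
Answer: -894 + 2*sqrt(3) ≈ -890.54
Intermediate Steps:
p = sqrt(3) ≈ 1.7320
y = 3 (y = 16 - 13 = 3)
L(G, X) = sqrt(3) - 19*X + 26*G (L(G, X) = (26*G - 19*X) + sqrt(3) = (-19*X + 26*G) + sqrt(3) = sqrt(3) - 19*X + 26*G)
O(W, E) = 780 - 2*sqrt(3) + 38*W (O(W, E) = -2*(sqrt(3) - 19*W + 26*(-15)) = -2*(sqrt(3) - 19*W - 390) = -2*(-390 + sqrt(3) - 19*W) = 780 - 2*sqrt(3) + 38*W)
-O(y, s) = -(780 - 2*sqrt(3) + 38*3) = -(780 - 2*sqrt(3) + 114) = -(894 - 2*sqrt(3)) = -894 + 2*sqrt(3)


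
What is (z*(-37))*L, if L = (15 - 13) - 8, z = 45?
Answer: 9990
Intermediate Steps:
L = -6 (L = 2 - 8 = -6)
(z*(-37))*L = (45*(-37))*(-6) = -1665*(-6) = 9990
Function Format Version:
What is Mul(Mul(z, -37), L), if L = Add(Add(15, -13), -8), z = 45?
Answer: 9990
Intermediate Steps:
L = -6 (L = Add(2, -8) = -6)
Mul(Mul(z, -37), L) = Mul(Mul(45, -37), -6) = Mul(-1665, -6) = 9990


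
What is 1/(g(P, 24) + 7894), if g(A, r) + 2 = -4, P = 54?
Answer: 1/7888 ≈ 0.00012677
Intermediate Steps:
g(A, r) = -6 (g(A, r) = -2 - 4 = -6)
1/(g(P, 24) + 7894) = 1/(-6 + 7894) = 1/7888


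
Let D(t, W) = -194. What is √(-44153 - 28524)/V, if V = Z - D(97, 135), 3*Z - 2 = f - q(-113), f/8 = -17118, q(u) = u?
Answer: -3*I*√72677/136247 ≈ -0.005936*I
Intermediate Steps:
f = -136944 (f = 8*(-17118) = -136944)
Z = -136829/3 (Z = ⅔ + (-136944 - 1*(-113))/3 = ⅔ + (-136944 + 113)/3 = ⅔ + (⅓)*(-136831) = ⅔ - 136831/3 = -136829/3 ≈ -45610.)
V = -136247/3 (V = -136829/3 - 1*(-194) = -136829/3 + 194 = -136247/3 ≈ -45416.)
√(-44153 - 28524)/V = √(-44153 - 28524)/(-136247/3) = √(-72677)*(-3/136247) = (I*√72677)*(-3/136247) = -3*I*√72677/136247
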